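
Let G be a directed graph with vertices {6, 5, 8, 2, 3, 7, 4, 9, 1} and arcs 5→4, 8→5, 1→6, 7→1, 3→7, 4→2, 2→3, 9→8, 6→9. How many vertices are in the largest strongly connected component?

{1, 2, 3, 4, 5, 6, 7, 8, 9} are all mutually reachable — one SCC of size 9.
The largest has 9 vertices.

9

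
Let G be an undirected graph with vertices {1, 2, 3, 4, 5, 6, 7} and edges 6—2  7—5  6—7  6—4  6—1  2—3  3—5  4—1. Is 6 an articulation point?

Yes

Deleting 6 raises the number of components from 1 to 2, so 6 is a cut vertex.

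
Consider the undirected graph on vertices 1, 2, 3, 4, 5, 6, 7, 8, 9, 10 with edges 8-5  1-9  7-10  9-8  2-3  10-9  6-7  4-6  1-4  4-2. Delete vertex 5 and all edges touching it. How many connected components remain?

1

With 5 gone, the remaining components are: {1, 2, 3, 4, 6, 7, 8, 9, 10}.
That is 1 component.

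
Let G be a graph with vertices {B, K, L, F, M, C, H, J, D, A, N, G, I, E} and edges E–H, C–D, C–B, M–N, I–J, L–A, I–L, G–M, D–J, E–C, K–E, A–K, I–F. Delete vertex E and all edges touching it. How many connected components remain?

With E gone, the remaining components are: {H}; {G, M, N}; {A, B, C, D, F, I, J, K, L}.
That is 3 components.

3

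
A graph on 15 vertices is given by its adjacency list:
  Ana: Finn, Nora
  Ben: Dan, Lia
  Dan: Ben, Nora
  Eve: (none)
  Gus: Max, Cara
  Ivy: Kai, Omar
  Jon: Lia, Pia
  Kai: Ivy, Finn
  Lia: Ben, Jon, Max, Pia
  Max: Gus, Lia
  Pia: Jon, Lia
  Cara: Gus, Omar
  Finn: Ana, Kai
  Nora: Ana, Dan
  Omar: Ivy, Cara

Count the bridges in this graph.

0

The edges on the cycle Lia-Pia-Jon-Lia are not bridges since each lies on that cycle.
Every edge lies on some cycle, so there are no bridges.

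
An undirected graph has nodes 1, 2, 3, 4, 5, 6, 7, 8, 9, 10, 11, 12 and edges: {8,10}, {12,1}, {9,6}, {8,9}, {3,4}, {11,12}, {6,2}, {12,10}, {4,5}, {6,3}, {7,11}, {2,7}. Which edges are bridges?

The edges on the cycle 8-9-6-2-7-11-12-10-8 are not bridges since each lies on that cycle.
But removing 3 - 4 disconnects 3 from 4; removing 3 - 6 disconnects 3 from 6; removing 1 - 12 disconnects 1 from 12; removing 4 - 5 disconnects 4 from 5 — these are bridges.

1-12, 3-4, 3-6, 4-5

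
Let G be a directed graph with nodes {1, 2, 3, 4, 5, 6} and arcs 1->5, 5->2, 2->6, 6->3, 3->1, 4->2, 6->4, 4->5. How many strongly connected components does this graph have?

{1, 2, 3, 4, 5, 6} are all mutually reachable — one SCC of size 6.
That gives 1 strongly connected component.

1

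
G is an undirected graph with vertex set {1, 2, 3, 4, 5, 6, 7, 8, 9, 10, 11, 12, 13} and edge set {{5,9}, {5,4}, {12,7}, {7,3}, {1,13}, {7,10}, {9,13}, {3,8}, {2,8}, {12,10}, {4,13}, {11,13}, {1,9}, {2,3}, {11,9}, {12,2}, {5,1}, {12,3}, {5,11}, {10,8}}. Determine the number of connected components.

6 is isolated — a component by itself.
Starting from 2 we can reach 2, 3, 7, 8, 10, 12. That is one component of size 6.
Starting from 1 we can reach 1, 4, 5, 9, 11, 13. That is one component of size 6.
Total: 3 components.

3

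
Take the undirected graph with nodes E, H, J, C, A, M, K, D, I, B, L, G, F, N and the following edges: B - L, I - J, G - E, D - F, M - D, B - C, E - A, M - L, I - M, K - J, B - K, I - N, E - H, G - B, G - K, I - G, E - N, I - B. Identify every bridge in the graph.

A-E, B-C, D-F, D-M, E-H

The edges on the cycle I-M-L-B-I are not bridges since each lies on that cycle.
But removing D - F disconnects D from F; removing H - E disconnects H from E; removing A - E disconnects A from E; removing C - B disconnects C from B — these are bridges.
In total 5 edges are bridges.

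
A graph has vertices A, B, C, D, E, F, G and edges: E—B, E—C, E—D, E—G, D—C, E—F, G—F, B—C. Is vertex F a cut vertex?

No

Deleting F leaves 2 components (was 2), so F is not a cut vertex.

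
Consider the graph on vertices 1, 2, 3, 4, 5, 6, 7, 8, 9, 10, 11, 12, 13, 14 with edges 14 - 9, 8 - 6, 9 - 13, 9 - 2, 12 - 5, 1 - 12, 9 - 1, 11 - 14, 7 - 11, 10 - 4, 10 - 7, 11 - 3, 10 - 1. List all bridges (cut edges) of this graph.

1-12, 10-4, 11-3, 12-5, 13-9, 2-9, 6-8

The edges on the cycle 10-7-11-14-9-1-10 are not bridges since each lies on that cycle.
But removing 3 - 11 disconnects 3 from 11; removing 9 - 13 disconnects 9 from 13; removing 10 - 4 disconnects 10 from 4; removing 12 - 5 disconnects 12 from 5 — these are bridges.
In total 7 edges are bridges.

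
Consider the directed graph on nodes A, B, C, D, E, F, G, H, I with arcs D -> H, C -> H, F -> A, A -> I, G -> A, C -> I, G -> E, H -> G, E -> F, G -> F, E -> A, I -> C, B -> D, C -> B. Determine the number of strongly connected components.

1

{A, B, C, D, E, F, G, H, I} are all mutually reachable — one SCC of size 9.
That gives 1 strongly connected component.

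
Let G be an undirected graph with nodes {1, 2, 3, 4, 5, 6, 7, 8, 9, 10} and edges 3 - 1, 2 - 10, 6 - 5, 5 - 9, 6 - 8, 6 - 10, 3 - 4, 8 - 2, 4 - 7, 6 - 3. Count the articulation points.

Removing 3 increases the component count from 1 to 3, so 3 is a cut vertex.
Removing 4 increases the component count from 1 to 2, so 4 is a cut vertex.
Removing 5 increases the component count from 1 to 2, so 5 is a cut vertex.
Likewise 6 is a cut vertex.
By contrast removing 7 leaves 1 component; it is not a cut vertex. No other vertex is a cut vertex either.

4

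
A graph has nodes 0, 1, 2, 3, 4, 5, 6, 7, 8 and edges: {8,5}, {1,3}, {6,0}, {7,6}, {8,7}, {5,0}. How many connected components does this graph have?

4

4 is isolated — a component by itself.
2 is isolated — a component by itself.
Starting from 1 we can reach 1, 3. That is one component of size 2.
Starting from 0 we can reach 0, 5, 6, 7, 8. That is one component of size 5.
Total: 4 components.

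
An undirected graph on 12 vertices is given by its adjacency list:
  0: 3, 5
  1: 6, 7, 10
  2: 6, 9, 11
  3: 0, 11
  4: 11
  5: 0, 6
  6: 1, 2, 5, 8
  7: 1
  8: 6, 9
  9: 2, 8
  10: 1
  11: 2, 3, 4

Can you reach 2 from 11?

From 11 we can reach 0, 1, 2, 3, 4, 5, 6, 7, 8, 9, 10, 11, which includes 2.

Yes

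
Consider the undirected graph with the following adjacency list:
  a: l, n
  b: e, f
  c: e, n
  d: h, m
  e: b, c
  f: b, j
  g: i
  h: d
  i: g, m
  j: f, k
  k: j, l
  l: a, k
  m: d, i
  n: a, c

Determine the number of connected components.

Starting from d we can reach d, g, h, i, m. That is one component of size 5.
Starting from a we can reach a, b, c, e, f, j, k, l, n. That is one component of size 9.
Total: 2 components.

2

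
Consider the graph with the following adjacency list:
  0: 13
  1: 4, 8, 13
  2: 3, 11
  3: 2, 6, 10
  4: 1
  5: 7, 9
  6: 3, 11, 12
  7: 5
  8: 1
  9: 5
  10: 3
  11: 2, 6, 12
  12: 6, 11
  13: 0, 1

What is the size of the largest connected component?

6

Starting from 5 we can reach 5, 7, 9. That is one component of size 3.
Starting from 0 we can reach 0, 1, 4, 8, 13. That is one component of size 5.
Starting from 2 we can reach 2, 3, 6, 10, 11, 12. That is one component of size 6.
The largest has 6 vertices.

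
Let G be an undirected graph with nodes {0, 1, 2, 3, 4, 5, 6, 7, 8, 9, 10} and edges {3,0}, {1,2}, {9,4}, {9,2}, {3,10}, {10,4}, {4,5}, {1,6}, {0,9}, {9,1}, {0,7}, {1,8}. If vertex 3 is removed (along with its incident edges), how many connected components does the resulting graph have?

1

With 3 gone, the remaining components are: {0, 1, 2, 4, 5, 6, 7, 8, 9, 10}.
That is 1 component.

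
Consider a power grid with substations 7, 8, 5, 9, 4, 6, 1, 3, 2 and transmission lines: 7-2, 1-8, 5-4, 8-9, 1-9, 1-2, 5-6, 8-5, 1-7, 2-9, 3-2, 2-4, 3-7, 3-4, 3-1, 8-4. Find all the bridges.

The edges on the cycle 3-1-2-4-3 are not bridges since each lies on that cycle.
But removing 6-5 disconnects 6 from 5 — this is a bridge.

5-6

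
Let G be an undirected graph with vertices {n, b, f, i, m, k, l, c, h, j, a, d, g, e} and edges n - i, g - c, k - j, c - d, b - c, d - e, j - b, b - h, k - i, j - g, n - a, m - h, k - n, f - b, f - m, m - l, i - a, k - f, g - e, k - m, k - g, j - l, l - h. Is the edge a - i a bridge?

After removing a - i, the path a-n-i still connects them, so the edge is not a bridge.

No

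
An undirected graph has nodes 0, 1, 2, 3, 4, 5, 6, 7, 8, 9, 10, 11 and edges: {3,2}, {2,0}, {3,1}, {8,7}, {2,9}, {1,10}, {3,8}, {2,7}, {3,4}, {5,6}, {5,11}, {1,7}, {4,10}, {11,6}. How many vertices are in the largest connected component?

Starting from 5 we can reach 5, 6, 11. That is one component of size 3.
Starting from 0 we can reach 0, 1, 2, 3, 4, 7, 8, 9, 10. That is one component of size 9.
The largest has 9 vertices.

9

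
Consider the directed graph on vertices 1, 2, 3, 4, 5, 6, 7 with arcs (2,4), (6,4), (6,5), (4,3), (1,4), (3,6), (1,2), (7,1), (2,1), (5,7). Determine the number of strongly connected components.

1

{1, 2, 3, 4, 5, 6, 7} are all mutually reachable — one SCC of size 7.
That gives 1 strongly connected component.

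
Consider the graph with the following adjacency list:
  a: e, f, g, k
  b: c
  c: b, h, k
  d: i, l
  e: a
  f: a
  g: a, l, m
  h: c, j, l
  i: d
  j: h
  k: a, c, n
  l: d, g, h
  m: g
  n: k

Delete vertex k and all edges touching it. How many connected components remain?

2

With k gone, the remaining components are: {n}; {a, b, c, d, e, f, g, h, i, j, l, m}.
That is 2 components.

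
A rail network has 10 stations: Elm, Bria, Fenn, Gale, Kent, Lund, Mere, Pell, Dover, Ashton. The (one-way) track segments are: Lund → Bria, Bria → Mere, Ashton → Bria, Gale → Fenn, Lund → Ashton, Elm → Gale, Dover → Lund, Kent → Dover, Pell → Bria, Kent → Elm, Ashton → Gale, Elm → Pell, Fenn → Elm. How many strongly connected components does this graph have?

8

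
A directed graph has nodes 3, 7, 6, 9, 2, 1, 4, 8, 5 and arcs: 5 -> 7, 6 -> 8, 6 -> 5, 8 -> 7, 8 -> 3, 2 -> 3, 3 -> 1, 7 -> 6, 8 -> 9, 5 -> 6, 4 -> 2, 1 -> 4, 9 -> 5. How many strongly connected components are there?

2

{5, 6, 7, 8, 9} are all mutually reachable — one SCC of size 5.
{1, 2, 3, 4} are all mutually reachable — one SCC of size 4.
That gives 2 strongly connected components.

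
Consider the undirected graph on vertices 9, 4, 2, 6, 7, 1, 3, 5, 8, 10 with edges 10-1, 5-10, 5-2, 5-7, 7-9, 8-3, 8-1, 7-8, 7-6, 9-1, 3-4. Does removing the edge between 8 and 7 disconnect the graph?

No

After removing 8-7, the path 8-1-9-7 still connects them, so the edge is not a bridge.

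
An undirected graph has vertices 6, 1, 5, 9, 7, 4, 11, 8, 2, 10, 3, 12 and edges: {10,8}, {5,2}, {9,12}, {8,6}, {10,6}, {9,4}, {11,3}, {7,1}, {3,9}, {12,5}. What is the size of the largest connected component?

Starting from 1 we can reach 1, 7. That is one component of size 2.
Starting from 6 we can reach 6, 8, 10. That is one component of size 3.
Starting from 2 we can reach 2, 3, 4, 5, 9, 11, 12. That is one component of size 7.
The largest has 7 vertices.

7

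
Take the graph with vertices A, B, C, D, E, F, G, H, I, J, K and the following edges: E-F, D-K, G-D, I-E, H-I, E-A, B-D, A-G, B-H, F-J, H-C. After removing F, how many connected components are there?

2

With F gone, the remaining components are: {J}; {A, B, C, D, E, G, H, I, K}.
That is 2 components.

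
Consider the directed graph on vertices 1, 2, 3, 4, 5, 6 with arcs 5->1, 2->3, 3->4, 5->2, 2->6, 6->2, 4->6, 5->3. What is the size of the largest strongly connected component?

4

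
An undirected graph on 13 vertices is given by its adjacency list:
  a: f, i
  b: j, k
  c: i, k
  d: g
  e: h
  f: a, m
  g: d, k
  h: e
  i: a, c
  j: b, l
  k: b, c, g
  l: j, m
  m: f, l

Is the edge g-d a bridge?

Removing g-d leaves no path between g and d: the component count goes from 2 to 3. So it is a bridge.

Yes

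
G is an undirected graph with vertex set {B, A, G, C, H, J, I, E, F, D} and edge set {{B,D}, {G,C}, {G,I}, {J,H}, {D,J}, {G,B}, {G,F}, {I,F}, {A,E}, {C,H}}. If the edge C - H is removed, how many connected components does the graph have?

2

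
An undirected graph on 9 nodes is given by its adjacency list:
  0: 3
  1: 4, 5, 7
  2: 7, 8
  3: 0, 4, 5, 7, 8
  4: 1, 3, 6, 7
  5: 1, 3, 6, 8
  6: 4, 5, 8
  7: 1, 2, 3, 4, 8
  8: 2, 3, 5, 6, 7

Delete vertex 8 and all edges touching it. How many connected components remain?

1

With 8 gone, the remaining components are: {0, 1, 2, 3, 4, 5, 6, 7}.
That is 1 component.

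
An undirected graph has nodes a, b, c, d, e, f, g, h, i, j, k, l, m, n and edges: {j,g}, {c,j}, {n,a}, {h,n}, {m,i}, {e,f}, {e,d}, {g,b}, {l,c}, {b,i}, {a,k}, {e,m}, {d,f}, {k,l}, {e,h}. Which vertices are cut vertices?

Removing e increases the component count from 1 to 2, so e is a cut vertex.
By contrast removing b leaves 1 component; it is not a cut vertex. No other vertex is a cut vertex either.

e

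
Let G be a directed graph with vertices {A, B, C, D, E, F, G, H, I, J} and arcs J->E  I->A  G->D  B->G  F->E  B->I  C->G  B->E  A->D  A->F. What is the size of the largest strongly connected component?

1

{E} is an SCC by itself.
{B} is an SCC by itself.
{F} is an SCC by itself.
{I} is an SCC by itself.
{H} is an SCC by itself.
(and 5 more singleton SCCs)
The largest has 1 vertex.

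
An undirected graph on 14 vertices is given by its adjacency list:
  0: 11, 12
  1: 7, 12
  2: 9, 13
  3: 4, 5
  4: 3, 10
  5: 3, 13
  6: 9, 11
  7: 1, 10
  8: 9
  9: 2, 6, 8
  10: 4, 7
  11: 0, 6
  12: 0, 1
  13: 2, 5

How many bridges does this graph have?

1

The edges on the cycle 11-0-12-1-7-10-4-3-5-13-2-9-6-11 are not bridges since each lies on that cycle.
But removing 9-8 disconnects 9 from 8 — this is a bridge.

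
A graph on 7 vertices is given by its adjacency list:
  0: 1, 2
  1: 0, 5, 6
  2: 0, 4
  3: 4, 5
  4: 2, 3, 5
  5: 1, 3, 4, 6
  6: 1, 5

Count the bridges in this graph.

0

The edges on the cycle 1-5-4-2-0-1 are not bridges since each lies on that cycle.
Every edge lies on some cycle, so there are no bridges.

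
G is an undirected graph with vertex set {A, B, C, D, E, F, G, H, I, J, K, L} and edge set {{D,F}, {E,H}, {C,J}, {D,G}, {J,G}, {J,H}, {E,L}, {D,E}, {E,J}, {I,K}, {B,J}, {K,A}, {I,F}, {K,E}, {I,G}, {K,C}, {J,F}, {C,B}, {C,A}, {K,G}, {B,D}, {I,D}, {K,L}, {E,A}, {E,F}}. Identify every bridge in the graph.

The edges on the cycle I-K-C-B-D-F-I are not bridges since each lies on that cycle.
Every edge lies on some cycle, so there are no bridges.

none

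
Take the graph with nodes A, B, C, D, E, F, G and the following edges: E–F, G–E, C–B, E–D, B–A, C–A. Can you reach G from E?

Yes

From E we can reach D, E, F, G, which includes G.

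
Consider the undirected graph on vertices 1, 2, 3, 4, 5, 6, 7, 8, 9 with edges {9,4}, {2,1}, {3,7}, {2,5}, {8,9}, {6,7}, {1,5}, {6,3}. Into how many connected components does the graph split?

3

Starting from 1 we can reach 1, 2, 5. That is one component of size 3.
Starting from 4 we can reach 4, 8, 9. That is one component of size 3.
Starting from 3 we can reach 3, 6, 7. That is one component of size 3.
Total: 3 components.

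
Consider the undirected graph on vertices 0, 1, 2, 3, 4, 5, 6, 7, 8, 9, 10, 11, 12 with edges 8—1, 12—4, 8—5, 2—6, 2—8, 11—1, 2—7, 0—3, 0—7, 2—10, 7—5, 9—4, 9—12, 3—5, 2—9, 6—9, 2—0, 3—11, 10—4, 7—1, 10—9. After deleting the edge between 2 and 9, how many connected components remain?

1

2 and 9 are still connected via 2-6-9, so the component count stays at 1.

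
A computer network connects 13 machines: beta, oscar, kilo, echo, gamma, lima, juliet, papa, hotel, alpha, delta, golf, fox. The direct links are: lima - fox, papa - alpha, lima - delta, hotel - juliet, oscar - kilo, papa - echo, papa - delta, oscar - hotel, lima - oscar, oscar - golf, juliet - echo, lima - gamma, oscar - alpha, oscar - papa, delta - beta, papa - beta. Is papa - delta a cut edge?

No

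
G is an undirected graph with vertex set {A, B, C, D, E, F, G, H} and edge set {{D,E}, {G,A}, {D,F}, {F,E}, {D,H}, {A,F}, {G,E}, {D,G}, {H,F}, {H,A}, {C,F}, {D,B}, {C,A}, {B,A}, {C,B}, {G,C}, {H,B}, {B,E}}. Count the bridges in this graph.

0

The edges on the cycle D-H-F-D are not bridges since each lies on that cycle.
Every edge lies on some cycle, so there are no bridges.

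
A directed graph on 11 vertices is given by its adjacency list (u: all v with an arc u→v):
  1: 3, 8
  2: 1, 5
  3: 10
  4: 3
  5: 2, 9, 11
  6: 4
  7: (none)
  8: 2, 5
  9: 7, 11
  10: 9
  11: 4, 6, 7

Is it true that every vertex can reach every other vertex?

There is no directed path from 3 to 8, so the graph is not strongly connected.

No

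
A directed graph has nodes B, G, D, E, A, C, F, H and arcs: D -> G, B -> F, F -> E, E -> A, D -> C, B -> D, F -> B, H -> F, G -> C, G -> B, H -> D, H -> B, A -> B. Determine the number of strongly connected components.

{A, B, D, E, F, G} are all mutually reachable — one SCC of size 6.
{H} is an SCC by itself.
{C} is an SCC by itself.
That gives 3 strongly connected components.

3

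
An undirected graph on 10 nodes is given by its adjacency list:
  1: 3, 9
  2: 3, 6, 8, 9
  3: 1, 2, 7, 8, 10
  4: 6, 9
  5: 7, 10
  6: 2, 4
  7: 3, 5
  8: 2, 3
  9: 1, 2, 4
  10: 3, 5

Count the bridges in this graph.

0

The edges on the cycle 3-7-5-10-3 are not bridges since each lies on that cycle.
Every edge lies on some cycle, so there are no bridges.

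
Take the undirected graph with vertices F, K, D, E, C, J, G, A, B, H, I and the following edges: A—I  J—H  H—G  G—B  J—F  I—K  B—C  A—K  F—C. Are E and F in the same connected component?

No

The component containing E is {E}, and F is not in it.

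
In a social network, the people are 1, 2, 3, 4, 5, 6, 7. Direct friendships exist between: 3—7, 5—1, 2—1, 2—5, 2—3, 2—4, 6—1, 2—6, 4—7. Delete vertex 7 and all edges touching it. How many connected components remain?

With 7 gone, the remaining components are: {1, 2, 3, 4, 5, 6}.
That is 1 component.

1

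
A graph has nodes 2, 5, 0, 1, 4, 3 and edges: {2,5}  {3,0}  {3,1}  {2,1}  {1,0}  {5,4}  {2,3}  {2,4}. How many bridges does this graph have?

The edges on the cycle 2-5-4-2 are not bridges since each lies on that cycle.
Every edge lies on some cycle, so there are no bridges.

0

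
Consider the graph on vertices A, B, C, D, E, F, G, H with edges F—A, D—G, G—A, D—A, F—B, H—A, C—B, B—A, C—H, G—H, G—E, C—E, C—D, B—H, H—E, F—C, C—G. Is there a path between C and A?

Yes

From C we can reach A, B, C, D, E, F, G, H, which includes A.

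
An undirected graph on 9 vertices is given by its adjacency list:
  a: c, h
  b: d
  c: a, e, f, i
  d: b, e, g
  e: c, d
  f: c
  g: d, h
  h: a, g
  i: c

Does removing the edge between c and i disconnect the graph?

Removing c-i leaves no path between c and i: the component count goes from 1 to 2. So it is a bridge.

Yes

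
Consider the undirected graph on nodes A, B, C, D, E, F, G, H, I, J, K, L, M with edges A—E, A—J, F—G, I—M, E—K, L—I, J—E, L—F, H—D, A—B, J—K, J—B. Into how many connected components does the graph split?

4

C is isolated — a component by itself.
Starting from D we can reach D, H. That is one component of size 2.
Starting from F we can reach F, G, I, L, M. That is one component of size 5.
Starting from A we can reach A, B, E, J, K. That is one component of size 5.
Total: 4 components.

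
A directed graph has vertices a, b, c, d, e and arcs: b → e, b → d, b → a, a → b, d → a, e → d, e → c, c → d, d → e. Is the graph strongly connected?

Yes

From c we can reach every vertex (a, b, c, d, e), and every vertex can reach c (a, b, c, d, e). So the whole graph is one strongly connected component.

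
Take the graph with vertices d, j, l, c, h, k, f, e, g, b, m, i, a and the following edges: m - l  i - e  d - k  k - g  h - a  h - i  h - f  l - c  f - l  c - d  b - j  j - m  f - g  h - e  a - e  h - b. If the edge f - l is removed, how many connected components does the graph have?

f and l are still connected via f-h-b-j-m-l, so the component count stays at 1.

1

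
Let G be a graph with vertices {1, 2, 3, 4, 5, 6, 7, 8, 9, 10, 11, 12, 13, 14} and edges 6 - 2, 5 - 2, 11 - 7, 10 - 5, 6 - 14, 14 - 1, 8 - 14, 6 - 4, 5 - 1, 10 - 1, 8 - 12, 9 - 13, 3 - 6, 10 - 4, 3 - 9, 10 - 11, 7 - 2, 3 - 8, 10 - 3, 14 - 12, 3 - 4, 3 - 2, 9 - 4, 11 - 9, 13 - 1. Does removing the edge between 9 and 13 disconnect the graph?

No

After removing 9 - 13, the path 9-11-10-1-13 still connects them, so the edge is not a bridge.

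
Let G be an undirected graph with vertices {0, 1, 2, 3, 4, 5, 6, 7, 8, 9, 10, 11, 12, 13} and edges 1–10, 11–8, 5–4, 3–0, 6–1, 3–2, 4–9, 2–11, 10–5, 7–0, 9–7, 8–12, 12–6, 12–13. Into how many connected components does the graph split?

Starting from 0 we can reach 0, 1, 2, 3, 4, 5, 6, 7, 8, 9, 10, 11, 12, 13. That is one component of size 14.
Total: 1 component.

1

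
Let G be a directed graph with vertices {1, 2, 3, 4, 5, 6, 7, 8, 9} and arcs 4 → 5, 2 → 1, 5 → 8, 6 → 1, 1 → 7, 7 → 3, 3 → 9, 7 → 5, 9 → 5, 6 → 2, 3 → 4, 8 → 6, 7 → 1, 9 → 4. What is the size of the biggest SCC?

{1, 2, 3, 4, 5, 6, 7, 8, 9} are all mutually reachable — one SCC of size 9.
The largest has 9 vertices.

9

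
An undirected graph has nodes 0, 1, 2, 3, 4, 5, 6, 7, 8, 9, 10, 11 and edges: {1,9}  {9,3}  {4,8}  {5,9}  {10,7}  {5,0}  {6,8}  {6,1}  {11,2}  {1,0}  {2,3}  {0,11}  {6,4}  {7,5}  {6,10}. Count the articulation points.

1

Removing 6 increases the component count from 1 to 2, so 6 is a cut vertex.
By contrast removing 7 leaves 1 component; it is not a cut vertex. No other vertex is a cut vertex either.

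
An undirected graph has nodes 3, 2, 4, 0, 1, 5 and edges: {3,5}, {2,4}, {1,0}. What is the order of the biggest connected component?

Starting from 3 we can reach 3, 5. That is one component of size 2.
Starting from 0 we can reach 0, 1. That is one component of size 2.
Starting from 2 we can reach 2, 4. That is one component of size 2.
The largest has 2 vertices.

2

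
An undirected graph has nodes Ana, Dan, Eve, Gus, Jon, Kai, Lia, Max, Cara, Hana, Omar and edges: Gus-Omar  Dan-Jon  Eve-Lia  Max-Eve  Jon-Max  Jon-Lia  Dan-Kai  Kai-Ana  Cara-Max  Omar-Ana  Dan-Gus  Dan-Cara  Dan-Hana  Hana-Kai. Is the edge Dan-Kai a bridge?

After removing Dan-Kai, the path Dan-Hana-Kai still connects them, so the edge is not a bridge.

No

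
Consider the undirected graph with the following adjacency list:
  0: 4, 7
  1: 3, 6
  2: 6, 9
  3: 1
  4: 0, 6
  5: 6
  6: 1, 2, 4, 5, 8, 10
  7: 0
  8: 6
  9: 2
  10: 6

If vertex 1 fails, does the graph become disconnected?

Yes

Deleting 1 raises the number of components from 1 to 2, so 1 is a cut vertex.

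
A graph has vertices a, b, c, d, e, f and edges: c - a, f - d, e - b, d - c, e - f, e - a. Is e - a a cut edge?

No

After removing e - a, the path e-f-d-c-a still connects them, so the edge is not a bridge.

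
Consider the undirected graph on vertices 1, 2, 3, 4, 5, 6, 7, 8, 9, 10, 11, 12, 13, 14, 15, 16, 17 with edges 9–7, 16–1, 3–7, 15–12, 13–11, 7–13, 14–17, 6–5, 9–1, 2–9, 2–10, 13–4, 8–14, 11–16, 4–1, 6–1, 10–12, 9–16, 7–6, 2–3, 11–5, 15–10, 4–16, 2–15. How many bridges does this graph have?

2

The edges on the cycle 2-15-12-10-2 are not bridges since each lies on that cycle.
But removing 8–14 disconnects 8 from 14; removing 17–14 disconnects 17 from 14 — these are bridges.
That makes 2 bridges.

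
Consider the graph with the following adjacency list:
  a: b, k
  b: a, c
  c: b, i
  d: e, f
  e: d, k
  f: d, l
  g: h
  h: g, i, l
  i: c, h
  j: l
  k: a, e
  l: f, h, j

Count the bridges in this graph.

2

The edges on the cycle h-l-f-d-e-k-a-b-c-i-h are not bridges since each lies on that cycle.
But removing l-j disconnects l from j; removing h-g disconnects h from g — these are bridges.
That makes 2 bridges.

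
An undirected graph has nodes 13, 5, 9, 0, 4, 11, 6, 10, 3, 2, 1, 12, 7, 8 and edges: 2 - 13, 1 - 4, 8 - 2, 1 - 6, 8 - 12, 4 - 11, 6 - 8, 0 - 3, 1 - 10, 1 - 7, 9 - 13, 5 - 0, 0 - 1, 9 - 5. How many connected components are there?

1

Starting from 0 we can reach 0, 1, 2, 3, 4, 5, 6, 7, 8, 9, 10, 11, 12, 13. That is one component of size 14.
Total: 1 component.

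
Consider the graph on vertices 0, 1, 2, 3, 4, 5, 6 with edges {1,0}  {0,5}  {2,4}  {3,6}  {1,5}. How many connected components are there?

3

Starting from 2 we can reach 2, 4. That is one component of size 2.
Starting from 3 we can reach 3, 6. That is one component of size 2.
Starting from 0 we can reach 0, 1, 5. That is one component of size 3.
Total: 3 components.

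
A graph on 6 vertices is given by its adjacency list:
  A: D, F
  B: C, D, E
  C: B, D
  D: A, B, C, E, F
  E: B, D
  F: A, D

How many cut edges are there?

The edges on the cycle D-F-A-D are not bridges since each lies on that cycle.
Every edge lies on some cycle, so there are no bridges.

0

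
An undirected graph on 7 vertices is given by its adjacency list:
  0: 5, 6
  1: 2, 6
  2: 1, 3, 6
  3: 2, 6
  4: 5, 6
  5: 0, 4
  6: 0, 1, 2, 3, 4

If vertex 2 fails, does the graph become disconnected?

Deleting 2 leaves 1 component (was 1) (its neighbors 1, 3, 6 remain connected to each other), so 2 is not a cut vertex.

No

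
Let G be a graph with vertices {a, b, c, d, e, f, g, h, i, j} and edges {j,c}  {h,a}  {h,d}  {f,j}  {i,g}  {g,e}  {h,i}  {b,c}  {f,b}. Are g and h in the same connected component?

Yes

From g we can reach a, d, e, g, h, i, which includes h.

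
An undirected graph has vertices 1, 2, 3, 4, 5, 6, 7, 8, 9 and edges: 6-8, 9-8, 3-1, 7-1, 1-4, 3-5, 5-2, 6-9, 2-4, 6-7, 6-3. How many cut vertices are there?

1

Removing 6 increases the component count from 1 to 2, so 6 is a cut vertex.
By contrast removing 3 leaves 1 component; it is not a cut vertex. No other vertex is a cut vertex either.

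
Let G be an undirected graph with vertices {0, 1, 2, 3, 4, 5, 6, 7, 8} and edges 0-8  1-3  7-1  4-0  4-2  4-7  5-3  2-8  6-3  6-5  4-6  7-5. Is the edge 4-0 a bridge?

After removing 4-0, the path 4-2-8-0 still connects them, so the edge is not a bridge.

No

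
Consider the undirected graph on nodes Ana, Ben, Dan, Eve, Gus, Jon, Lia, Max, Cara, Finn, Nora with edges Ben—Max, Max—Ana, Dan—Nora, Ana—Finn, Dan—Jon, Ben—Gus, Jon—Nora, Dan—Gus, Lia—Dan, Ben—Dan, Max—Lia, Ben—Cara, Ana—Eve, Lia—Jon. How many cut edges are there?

4

The edges on the cycle Ben-Max-Lia-Dan-Gus-Ben are not bridges since each lies on that cycle.
But removing Ana—Max disconnects Ana from Max; removing Ana—Eve disconnects Ana from Eve; removing Ben—Cara disconnects Ben from Cara; removing Finn—Ana disconnects Finn from Ana — these are bridges.
That makes 4 bridges.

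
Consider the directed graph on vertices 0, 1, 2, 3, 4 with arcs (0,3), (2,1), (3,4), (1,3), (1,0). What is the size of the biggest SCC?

{0} is an SCC by itself.
{2} is an SCC by itself.
{4} is an SCC by itself.
{3} is an SCC by itself.
{1} is an SCC by itself.
The largest has 1 vertex.

1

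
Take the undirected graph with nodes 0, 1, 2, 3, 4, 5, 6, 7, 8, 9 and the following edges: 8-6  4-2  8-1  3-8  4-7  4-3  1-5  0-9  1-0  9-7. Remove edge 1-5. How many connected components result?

Before removal there is 1 component.
1-5 is a bridge — removing it separates 1's side from 5's side.
After removal: 2 components.

2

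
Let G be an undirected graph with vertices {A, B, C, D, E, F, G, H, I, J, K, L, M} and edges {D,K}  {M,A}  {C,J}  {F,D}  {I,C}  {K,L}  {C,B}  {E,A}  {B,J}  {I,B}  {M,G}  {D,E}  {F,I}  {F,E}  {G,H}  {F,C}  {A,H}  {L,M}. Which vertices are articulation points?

Removing F increases the component count from 1 to 2, so F is a cut vertex.
By contrast removing L leaves 1 component; it is not a cut vertex. No other vertex is a cut vertex either.

F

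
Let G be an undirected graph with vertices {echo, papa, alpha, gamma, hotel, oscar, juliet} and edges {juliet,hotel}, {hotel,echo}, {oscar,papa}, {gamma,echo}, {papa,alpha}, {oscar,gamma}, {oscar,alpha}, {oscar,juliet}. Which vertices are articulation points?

oscar

Removing oscar increases the component count from 1 to 2, so oscar is a cut vertex.
By contrast removing juliet leaves 1 component; it is not a cut vertex. No other vertex is a cut vertex either.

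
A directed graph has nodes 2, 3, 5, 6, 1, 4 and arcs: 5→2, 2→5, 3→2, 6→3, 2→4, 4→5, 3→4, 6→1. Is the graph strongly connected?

There is no directed path from 1 to 5, so the graph is not strongly connected.

No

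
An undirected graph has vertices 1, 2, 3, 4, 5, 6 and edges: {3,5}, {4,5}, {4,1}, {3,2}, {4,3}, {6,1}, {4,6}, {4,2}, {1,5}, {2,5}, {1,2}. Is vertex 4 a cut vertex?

Deleting 4 leaves 1 component (was 1) (its neighbors 1, 2, 3, 5, 6 remain connected to each other), so 4 is not a cut vertex.

No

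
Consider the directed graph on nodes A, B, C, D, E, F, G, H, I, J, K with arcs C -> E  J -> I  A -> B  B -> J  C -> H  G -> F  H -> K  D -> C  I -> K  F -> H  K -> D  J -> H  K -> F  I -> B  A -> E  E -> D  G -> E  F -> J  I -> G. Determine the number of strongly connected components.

2

{B, C, D, E, F, G, H, I, J, K} are all mutually reachable — one SCC of size 10.
{A} is an SCC by itself.
That gives 2 strongly connected components.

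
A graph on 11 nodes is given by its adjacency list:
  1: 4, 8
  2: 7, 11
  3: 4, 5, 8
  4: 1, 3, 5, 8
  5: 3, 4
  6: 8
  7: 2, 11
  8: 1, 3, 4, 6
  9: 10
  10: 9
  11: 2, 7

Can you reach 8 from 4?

Yes

From 4 we can reach 1, 3, 4, 5, 6, 8, which includes 8.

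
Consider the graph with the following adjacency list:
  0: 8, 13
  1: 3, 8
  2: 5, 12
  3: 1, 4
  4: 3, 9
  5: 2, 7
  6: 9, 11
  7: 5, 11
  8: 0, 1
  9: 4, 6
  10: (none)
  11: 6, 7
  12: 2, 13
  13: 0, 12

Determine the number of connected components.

10 is isolated — a component by itself.
Starting from 0 we can reach 0, 1, 2, 3, 4, 5, 6, 7, 8, 9, 11, 12, 13. That is one component of size 13.
Total: 2 components.

2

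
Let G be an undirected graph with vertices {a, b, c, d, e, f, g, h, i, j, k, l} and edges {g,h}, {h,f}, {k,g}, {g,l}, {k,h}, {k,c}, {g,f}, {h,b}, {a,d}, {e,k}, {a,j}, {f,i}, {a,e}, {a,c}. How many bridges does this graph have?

5

The edges on the cycle k-g-h-k are not bridges since each lies on that cycle.
But removing f - i disconnects f from i; removing l - g disconnects l from g; removing h - b disconnects h from b; removing j - a disconnects j from a — these are bridges.
In total 5 edges are bridges.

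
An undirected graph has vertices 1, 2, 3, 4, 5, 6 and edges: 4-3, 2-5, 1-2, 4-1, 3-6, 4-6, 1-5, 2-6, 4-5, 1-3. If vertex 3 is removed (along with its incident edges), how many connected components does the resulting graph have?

With 3 gone, the remaining components are: {1, 2, 4, 5, 6}.
That is 1 component.

1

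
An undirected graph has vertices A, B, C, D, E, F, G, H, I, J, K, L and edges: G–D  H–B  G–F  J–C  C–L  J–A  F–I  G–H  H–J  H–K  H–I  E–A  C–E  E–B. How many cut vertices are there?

3

Removing C increases the component count from 1 to 2, so C is a cut vertex.
Removing G increases the component count from 1 to 2, so G is a cut vertex.
Removing H increases the component count from 1 to 3, so H is a cut vertex.
By contrast removing D leaves 1 component; it is not a cut vertex. No other vertex is a cut vertex either.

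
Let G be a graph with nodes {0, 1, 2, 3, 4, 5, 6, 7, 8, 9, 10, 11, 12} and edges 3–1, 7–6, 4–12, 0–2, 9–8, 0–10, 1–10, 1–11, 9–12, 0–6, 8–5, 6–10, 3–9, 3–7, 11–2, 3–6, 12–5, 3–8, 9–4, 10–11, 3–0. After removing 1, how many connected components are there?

1

With 1 gone, the remaining components are: {0, 2, 3, 4, 5, 6, 7, 8, 9, 10, 11, 12}.
That is 1 component.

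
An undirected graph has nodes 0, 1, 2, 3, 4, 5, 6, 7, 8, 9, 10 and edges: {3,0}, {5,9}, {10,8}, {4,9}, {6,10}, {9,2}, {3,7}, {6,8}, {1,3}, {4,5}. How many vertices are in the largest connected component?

4

Starting from 6 we can reach 6, 8, 10. That is one component of size 3.
Starting from 0 we can reach 0, 1, 3, 7. That is one component of size 4.
Starting from 2 we can reach 2, 4, 5, 9. That is one component of size 4.
The largest has 4 vertices.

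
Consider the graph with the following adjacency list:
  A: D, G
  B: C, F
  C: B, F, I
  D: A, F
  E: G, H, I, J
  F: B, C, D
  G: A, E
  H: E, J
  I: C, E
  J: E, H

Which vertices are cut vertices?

Removing E increases the component count from 1 to 2, so E is a cut vertex.
By contrast removing A leaves 1 component; it is not a cut vertex. No other vertex is a cut vertex either.

E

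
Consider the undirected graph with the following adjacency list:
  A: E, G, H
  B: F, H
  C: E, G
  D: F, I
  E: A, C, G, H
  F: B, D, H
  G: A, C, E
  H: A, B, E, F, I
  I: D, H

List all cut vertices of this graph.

H

Removing H increases the component count from 1 to 2, so H is a cut vertex.
By contrast removing B leaves 1 component; it is not a cut vertex. No other vertex is a cut vertex either.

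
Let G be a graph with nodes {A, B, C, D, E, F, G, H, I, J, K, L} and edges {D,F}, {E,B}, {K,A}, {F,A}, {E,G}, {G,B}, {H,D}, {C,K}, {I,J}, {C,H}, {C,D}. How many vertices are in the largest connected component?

L is isolated — a component by itself.
Starting from I we can reach I, J. That is one component of size 2.
Starting from B we can reach B, E, G. That is one component of size 3.
Starting from A we can reach A, C, D, F, H, K. That is one component of size 6.
The largest has 6 vertices.

6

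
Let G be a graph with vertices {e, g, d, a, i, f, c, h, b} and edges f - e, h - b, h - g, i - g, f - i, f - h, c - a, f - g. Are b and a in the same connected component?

The component containing b is {b, e, f, g, h, i}, and a is not in it.

No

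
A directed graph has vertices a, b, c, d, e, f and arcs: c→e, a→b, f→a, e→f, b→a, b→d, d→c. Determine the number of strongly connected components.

{a, b, c, d, e, f} are all mutually reachable — one SCC of size 6.
That gives 1 strongly connected component.

1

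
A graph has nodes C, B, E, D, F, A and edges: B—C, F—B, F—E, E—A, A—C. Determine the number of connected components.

D is isolated — a component by itself.
Starting from A we can reach A, B, C, E, F. That is one component of size 5.
Total: 2 components.

2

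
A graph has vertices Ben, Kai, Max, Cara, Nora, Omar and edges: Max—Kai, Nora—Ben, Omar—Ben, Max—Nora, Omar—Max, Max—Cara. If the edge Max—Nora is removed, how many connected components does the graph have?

Max and Nora are still connected via Max-Omar-Ben-Nora, so the component count stays at 1.

1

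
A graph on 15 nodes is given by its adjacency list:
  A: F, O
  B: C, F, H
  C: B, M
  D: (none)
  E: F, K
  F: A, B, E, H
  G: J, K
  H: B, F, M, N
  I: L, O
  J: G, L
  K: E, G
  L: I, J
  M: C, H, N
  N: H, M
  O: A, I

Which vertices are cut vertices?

Removing F increases the component count from 2 to 3, so F is a cut vertex.
By contrast removing C leaves 2 components; it is not a cut vertex. No other vertex is a cut vertex either.

F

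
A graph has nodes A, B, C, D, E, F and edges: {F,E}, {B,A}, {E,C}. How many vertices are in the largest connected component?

D is isolated — a component by itself.
Starting from A we can reach A, B. That is one component of size 2.
Starting from C we can reach C, E, F. That is one component of size 3.
The largest has 3 vertices.

3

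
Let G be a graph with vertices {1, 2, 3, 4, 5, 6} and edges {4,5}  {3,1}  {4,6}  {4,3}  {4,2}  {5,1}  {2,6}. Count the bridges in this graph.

The edges on the cycle 4-2-6-4 are not bridges since each lies on that cycle.
Every edge lies on some cycle, so there are no bridges.

0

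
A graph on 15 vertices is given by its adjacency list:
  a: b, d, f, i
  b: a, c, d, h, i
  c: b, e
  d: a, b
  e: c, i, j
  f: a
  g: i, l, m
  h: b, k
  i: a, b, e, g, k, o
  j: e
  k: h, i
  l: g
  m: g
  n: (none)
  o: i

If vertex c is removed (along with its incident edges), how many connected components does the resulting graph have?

With c gone, the remaining components are: {n}; {a, b, d, e, f, g, h, i, j, k, l, m, o}.
That is 2 components.

2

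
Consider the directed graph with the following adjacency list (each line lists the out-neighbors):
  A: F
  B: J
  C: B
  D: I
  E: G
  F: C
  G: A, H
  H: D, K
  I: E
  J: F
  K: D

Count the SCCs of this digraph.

{D, E, G, H, I, K} are all mutually reachable — one SCC of size 6.
{B, C, F, J} are all mutually reachable — one SCC of size 4.
{A} is an SCC by itself.
That gives 3 strongly connected components.

3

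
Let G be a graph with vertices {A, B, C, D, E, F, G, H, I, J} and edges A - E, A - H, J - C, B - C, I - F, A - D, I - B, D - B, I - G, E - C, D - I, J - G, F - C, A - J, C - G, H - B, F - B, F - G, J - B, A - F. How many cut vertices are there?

Removing J, for instance, still leaves 1 component. No single vertex removal increases the component count — the graph has no articulation points.

0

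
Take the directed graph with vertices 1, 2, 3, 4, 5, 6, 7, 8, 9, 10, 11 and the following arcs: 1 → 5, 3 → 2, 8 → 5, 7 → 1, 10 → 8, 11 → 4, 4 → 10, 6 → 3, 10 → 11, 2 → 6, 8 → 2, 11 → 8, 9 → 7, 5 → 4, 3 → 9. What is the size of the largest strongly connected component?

{1, 2, 3, 4, 5, 6, 7, 8, 9, 10, 11} are all mutually reachable — one SCC of size 11.
The largest has 11 vertices.

11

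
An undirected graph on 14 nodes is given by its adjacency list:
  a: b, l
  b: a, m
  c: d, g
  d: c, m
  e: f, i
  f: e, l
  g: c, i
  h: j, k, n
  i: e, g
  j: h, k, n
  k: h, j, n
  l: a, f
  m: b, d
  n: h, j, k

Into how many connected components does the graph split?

2

Starting from h we can reach h, j, k, n. That is one component of size 4.
Starting from a we can reach a, b, c, d, e, f, g, i, l, m. That is one component of size 10.
Total: 2 components.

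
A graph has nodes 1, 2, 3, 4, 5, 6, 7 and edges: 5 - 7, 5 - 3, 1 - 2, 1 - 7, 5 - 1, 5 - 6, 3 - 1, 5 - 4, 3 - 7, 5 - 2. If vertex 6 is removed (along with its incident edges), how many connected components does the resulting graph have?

1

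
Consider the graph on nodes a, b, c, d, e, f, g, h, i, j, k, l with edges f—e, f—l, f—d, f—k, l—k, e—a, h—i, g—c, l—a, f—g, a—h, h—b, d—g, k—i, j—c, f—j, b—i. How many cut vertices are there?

Removing f increases the component count from 1 to 2, so f is a cut vertex.
By contrast removing l leaves 1 component; it is not a cut vertex. No other vertex is a cut vertex either.

1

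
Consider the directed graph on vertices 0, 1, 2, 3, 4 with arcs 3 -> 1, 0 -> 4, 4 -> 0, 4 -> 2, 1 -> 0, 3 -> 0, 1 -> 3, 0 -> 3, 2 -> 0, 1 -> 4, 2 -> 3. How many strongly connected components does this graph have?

{0, 1, 2, 3, 4} are all mutually reachable — one SCC of size 5.
That gives 1 strongly connected component.

1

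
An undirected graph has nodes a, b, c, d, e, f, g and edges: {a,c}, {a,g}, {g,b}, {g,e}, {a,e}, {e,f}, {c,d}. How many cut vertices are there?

4

Removing a increases the component count from 1 to 2, so a is a cut vertex.
Removing c increases the component count from 1 to 2, so c is a cut vertex.
Removing e increases the component count from 1 to 2, so e is a cut vertex.
Likewise g is a cut vertex.
By contrast removing f leaves 1 component; it is not a cut vertex. No other vertex is a cut vertex either.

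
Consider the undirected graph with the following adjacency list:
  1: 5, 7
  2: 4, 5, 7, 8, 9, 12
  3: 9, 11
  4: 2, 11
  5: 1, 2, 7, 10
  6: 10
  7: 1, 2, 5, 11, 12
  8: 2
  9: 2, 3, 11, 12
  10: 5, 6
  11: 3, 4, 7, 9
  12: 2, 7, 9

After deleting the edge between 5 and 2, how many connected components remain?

5 and 2 are still connected via 5-7-2, so the component count stays at 1.

1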